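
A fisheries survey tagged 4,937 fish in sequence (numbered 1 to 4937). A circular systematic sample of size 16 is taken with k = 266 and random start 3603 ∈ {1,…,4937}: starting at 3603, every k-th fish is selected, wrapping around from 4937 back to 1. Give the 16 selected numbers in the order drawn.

3603, 3869, 4135, 4401, 4667, 4933, 262, 528, 794, 1060, 1326, 1592, 1858, 2124, 2390, 2656

Selection 1: 3603
Selection 2: 3603 + 266 = 3869
Selection 3: 3869 + 266 = 4135
Selection 4: 4135 + 266 = 4401
Selection 5: 4401 + 266 = 4667
Selection 6: 4667 + 266 = 4933
Selection 7: 4933 + 266 = 5199 → 5199 − 4937 = 262
Selection 8: 262 + 266 = 528
Selection 9: 528 + 266 = 794
Selection 10: 794 + 266 = 1060
Selection 11: 1060 + 266 = 1326
Selection 12: 1326 + 266 = 1592
Selection 13: 1592 + 266 = 1858
Selection 14: 1858 + 266 = 2124
Selection 15: 2124 + 266 = 2390
Selection 16: 2390 + 266 = 2656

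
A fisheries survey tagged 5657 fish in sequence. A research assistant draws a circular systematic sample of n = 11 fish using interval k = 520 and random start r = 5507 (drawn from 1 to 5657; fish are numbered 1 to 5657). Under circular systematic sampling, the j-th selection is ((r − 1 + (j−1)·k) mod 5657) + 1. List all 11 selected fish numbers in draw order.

Selection 1: 5507
Selection 2: 5507 + 520 = 6027 → 6027 − 5657 = 370
Selection 3: 370 + 520 = 890
Selection 4: 890 + 520 = 1410
Selection 5: 1410 + 520 = 1930
Selection 6: 1930 + 520 = 2450
Selection 7: 2450 + 520 = 2970
Selection 8: 2970 + 520 = 3490
Selection 9: 3490 + 520 = 4010
Selection 10: 4010 + 520 = 4530
Selection 11: 4530 + 520 = 5050

5507, 370, 890, 1410, 1930, 2450, 2970, 3490, 4010, 4530, 5050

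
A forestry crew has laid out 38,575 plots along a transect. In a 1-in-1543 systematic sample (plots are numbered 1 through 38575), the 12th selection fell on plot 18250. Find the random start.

1277

k = 1543
r = 18250 − (12−1)×1543 = 18250 − 16973 = 1277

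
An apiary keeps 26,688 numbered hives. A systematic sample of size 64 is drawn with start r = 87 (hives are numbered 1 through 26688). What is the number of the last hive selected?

26358

k = 26688/64 = 417
64th selection = r + (64−1)·k = 87 + 63×417 = 87 + 26271 = 26358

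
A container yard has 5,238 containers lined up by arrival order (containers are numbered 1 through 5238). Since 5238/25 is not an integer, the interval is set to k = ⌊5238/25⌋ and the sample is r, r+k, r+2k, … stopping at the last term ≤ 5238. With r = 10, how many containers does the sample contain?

26

k = ⌊5238/25⌋ = 209
Achieved size = ⌊(5238 − 10)/209⌋ + 1 = ⌊5228/209⌋ + 1 = 25 + 1 = 26
(last selection: 10 + 25×209 = 5235 ≤ 5238; next would be 5444 > 5238)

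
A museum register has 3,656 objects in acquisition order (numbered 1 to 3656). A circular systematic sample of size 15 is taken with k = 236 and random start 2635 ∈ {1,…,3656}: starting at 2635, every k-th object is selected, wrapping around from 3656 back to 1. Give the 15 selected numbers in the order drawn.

2635, 2871, 3107, 3343, 3579, 159, 395, 631, 867, 1103, 1339, 1575, 1811, 2047, 2283

Selection 1: 2635
Selection 2: 2635 + 236 = 2871
Selection 3: 2871 + 236 = 3107
Selection 4: 3107 + 236 = 3343
Selection 5: 3343 + 236 = 3579
Selection 6: 3579 + 236 = 3815 → 3815 − 3656 = 159
Selection 7: 159 + 236 = 395
Selection 8: 395 + 236 = 631
Selection 9: 631 + 236 = 867
Selection 10: 867 + 236 = 1103
Selection 11: 1103 + 236 = 1339
Selection 12: 1339 + 236 = 1575
Selection 13: 1575 + 236 = 1811
Selection 14: 1811 + 236 = 2047
Selection 15: 2047 + 236 = 2283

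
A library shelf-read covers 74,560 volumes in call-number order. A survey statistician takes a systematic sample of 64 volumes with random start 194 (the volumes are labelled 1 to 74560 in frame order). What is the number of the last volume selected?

k = 74560/64 = 1165
64th selection = r + (64−1)·k = 194 + 63×1165 = 194 + 73395 = 73589

73589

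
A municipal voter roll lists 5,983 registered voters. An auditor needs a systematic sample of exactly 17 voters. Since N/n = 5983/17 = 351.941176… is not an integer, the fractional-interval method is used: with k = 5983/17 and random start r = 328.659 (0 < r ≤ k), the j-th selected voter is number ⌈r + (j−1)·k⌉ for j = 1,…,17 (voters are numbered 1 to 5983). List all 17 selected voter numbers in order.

329, 681, 1033, 1385, 1737, 2089, 2441, 2793, 3145, 3497, 3849, 4201, 4552, 4904, 5256, 5608, 5960

j=1: r + 0k = 328.659 → ⌈·⌉ = 329
j=2: r + 1k = 680.600176… → ⌈·⌉ = 681
j=3: r + 2k = 1032.541352… → ⌈·⌉ = 1033
j=4: r + 3k = 1384.482529… → ⌈·⌉ = 1385
j=5: r + 4k = 1736.423705… → ⌈·⌉ = 1737
j=6: r + 5k = 2088.364882… → ⌈·⌉ = 2089
j=7: r + 6k = 2440.306058… → ⌈·⌉ = 2441
j=8: r + 7k = 2792.247235… → ⌈·⌉ = 2793
j=9: r + 8k = 3144.188411… → ⌈·⌉ = 3145
j=10: r + 9k = 3496.129588… → ⌈·⌉ = 3497
j=11: r + 10k = 3848.070764… → ⌈·⌉ = 3849
j=12: r + 11k = 4200.011941… → ⌈·⌉ = 4201
j=13: r + 12k = 4551.953117… → ⌈·⌉ = 4552
j=14: r + 13k = 4903.894294… → ⌈·⌉ = 4904
j=15: r + 14k = 5255.835470… → ⌈·⌉ = 5256
j=16: r + 15k = 5607.776647… → ⌈·⌉ = 5608
j=17: r + 16k = 5959.717823… → ⌈·⌉ = 5960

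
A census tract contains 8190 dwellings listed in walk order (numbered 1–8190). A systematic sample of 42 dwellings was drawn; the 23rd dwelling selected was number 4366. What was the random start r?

k = 8190/42 = 195
r = 4366 − (23−1)×195 = 4366 − 4290 = 76

76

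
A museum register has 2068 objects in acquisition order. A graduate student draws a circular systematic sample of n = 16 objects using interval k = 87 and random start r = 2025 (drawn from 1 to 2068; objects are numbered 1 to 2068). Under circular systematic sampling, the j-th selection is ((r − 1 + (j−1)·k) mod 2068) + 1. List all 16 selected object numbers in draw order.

2025, 44, 131, 218, 305, 392, 479, 566, 653, 740, 827, 914, 1001, 1088, 1175, 1262

Selection 1: 2025
Selection 2: 2025 + 87 = 2112 → 2112 − 2068 = 44
Selection 3: 44 + 87 = 131
Selection 4: 131 + 87 = 218
Selection 5: 218 + 87 = 305
Selection 6: 305 + 87 = 392
Selection 7: 392 + 87 = 479
Selection 8: 479 + 87 = 566
Selection 9: 566 + 87 = 653
Selection 10: 653 + 87 = 740
Selection 11: 740 + 87 = 827
Selection 12: 827 + 87 = 914
Selection 13: 914 + 87 = 1001
Selection 14: 1001 + 87 = 1088
Selection 15: 1088 + 87 = 1175
Selection 16: 1175 + 87 = 1262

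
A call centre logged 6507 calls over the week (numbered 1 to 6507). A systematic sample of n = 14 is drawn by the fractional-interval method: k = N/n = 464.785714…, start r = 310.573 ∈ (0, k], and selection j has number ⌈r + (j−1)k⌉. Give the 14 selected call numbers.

311, 776, 1241, 1705, 2170, 2635, 3100, 3565, 4029, 4494, 4959, 5424, 5889, 6353

j=1: r + 0k = 310.573 → ⌈·⌉ = 311
j=2: r + 1k = 775.358714… → ⌈·⌉ = 776
j=3: r + 2k = 1240.144428… → ⌈·⌉ = 1241
j=4: r + 3k = 1704.930142… → ⌈·⌉ = 1705
j=5: r + 4k = 2169.715857… → ⌈·⌉ = 2170
j=6: r + 5k = 2634.501571… → ⌈·⌉ = 2635
j=7: r + 6k = 3099.287285… → ⌈·⌉ = 3100
j=8: r + 7k = 3564.073 → ⌈·⌉ = 3565
j=9: r + 8k = 4028.858714… → ⌈·⌉ = 4029
j=10: r + 9k = 4493.644428… → ⌈·⌉ = 4494
j=11: r + 10k = 4958.430142… → ⌈·⌉ = 4959
j=12: r + 11k = 5423.215857… → ⌈·⌉ = 5424
j=13: r + 12k = 5888.001571… → ⌈·⌉ = 5889
j=14: r + 13k = 6352.787285… → ⌈·⌉ = 6353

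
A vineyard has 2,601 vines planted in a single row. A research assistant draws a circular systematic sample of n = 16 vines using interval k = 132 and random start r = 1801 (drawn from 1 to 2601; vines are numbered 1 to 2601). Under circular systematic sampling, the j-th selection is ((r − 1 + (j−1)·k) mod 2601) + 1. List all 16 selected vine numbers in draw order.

Selection 1: 1801
Selection 2: 1801 + 132 = 1933
Selection 3: 1933 + 132 = 2065
Selection 4: 2065 + 132 = 2197
Selection 5: 2197 + 132 = 2329
Selection 6: 2329 + 132 = 2461
Selection 7: 2461 + 132 = 2593
Selection 8: 2593 + 132 = 2725 → 2725 − 2601 = 124
Selection 9: 124 + 132 = 256
Selection 10: 256 + 132 = 388
Selection 11: 388 + 132 = 520
Selection 12: 520 + 132 = 652
Selection 13: 652 + 132 = 784
Selection 14: 784 + 132 = 916
Selection 15: 916 + 132 = 1048
Selection 16: 1048 + 132 = 1180

1801, 1933, 2065, 2197, 2329, 2461, 2593, 124, 256, 388, 520, 652, 784, 916, 1048, 1180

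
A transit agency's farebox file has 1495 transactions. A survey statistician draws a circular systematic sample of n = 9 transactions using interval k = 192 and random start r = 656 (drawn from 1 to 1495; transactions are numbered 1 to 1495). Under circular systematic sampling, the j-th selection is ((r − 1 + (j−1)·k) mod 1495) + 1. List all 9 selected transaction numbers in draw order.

656, 848, 1040, 1232, 1424, 121, 313, 505, 697

Selection 1: 656
Selection 2: 656 + 192 = 848
Selection 3: 848 + 192 = 1040
Selection 4: 1040 + 192 = 1232
Selection 5: 1232 + 192 = 1424
Selection 6: 1424 + 192 = 1616 → 1616 − 1495 = 121
Selection 7: 121 + 192 = 313
Selection 8: 313 + 192 = 505
Selection 9: 505 + 192 = 697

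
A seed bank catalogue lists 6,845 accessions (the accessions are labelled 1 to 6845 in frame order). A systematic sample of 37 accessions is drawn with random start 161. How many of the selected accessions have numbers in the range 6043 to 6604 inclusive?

k = 6845/37 = 185
First selection ≥ 6043: 161 + ⌈(6043−161)/185⌉·185 = 161 + 32×185 = 6081
Last selection ≤ 6604: 161 + ⌊(6604−161)/185⌋·185 = 161 + 34×185 = 6451
Count = 34 − 32 + 1 = 3

3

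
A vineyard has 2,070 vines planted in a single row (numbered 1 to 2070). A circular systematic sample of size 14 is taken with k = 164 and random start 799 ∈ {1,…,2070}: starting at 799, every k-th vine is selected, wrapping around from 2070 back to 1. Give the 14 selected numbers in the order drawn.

Selection 1: 799
Selection 2: 799 + 164 = 963
Selection 3: 963 + 164 = 1127
Selection 4: 1127 + 164 = 1291
Selection 5: 1291 + 164 = 1455
Selection 6: 1455 + 164 = 1619
Selection 7: 1619 + 164 = 1783
Selection 8: 1783 + 164 = 1947
Selection 9: 1947 + 164 = 2111 → 2111 − 2070 = 41
Selection 10: 41 + 164 = 205
Selection 11: 205 + 164 = 369
Selection 12: 369 + 164 = 533
Selection 13: 533 + 164 = 697
Selection 14: 697 + 164 = 861

799, 963, 1127, 1291, 1455, 1619, 1783, 1947, 41, 205, 369, 533, 697, 861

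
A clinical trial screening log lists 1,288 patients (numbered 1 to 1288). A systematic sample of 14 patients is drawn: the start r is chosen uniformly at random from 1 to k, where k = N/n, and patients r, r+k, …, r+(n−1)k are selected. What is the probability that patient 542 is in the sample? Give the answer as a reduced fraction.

1/92

k = 1288/14 = 92.
Patient 542 is selected iff r ≡ 542 (mod 92); exactly one such r in {1,…,92}.
Inclusion probability = 1/92.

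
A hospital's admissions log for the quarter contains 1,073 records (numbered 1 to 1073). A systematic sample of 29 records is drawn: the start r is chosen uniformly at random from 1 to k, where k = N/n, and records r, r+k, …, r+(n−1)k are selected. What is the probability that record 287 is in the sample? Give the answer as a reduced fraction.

k = 1073/29 = 37.
Record 287 is selected iff r ≡ 287 (mod 37); exactly one such r in {1,…,37}.
Inclusion probability = 1/37.

1/37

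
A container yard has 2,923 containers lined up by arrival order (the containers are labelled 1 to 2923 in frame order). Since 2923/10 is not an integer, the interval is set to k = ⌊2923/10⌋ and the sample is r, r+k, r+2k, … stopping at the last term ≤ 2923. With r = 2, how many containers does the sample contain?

11

k = ⌊2923/10⌋ = 292
Achieved size = ⌊(2923 − 2)/292⌋ + 1 = ⌊2921/292⌋ + 1 = 10 + 1 = 11
(last selection: 2 + 10×292 = 2922 ≤ 2923; next would be 3214 > 2923)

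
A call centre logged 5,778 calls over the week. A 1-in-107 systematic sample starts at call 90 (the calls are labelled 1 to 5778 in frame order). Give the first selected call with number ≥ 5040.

5119

k = 107
Steps past start: ⌈(5040 − 90)/107⌉ = ⌈4950/107⌉ = 47
Selected call: 90 + 47×107 = 5119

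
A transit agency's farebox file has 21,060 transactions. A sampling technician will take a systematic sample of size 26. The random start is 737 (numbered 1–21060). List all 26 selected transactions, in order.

k = N/n = 21060/26 = 810
transaction 1: 737
transaction 2: 737 + 810 = 1547
transaction 3: 1547 + 810 = 2357
transaction 4: 2357 + 810 = 3167
transaction 5: 3167 + 810 = 3977
transaction 6: 3977 + 810 = 4787
transaction 7: 4787 + 810 = 5597
transaction 8: 5597 + 810 = 6407
transaction 9: 6407 + 810 = 7217
transaction 10: 7217 + 810 = 8027
transaction 11: 8027 + 810 = 8837
transaction 12: 8837 + 810 = 9647
transaction 13: 9647 + 810 = 10457
transaction 14: 10457 + 810 = 11267
transaction 15: 11267 + 810 = 12077
transaction 16: 12077 + 810 = 12887
transaction 17: 12887 + 810 = 13697
transaction 18: 13697 + 810 = 14507
transaction 19: 14507 + 810 = 15317
transaction 20: 15317 + 810 = 16127
transaction 21: 16127 + 810 = 16937
transaction 22: 16937 + 810 = 17747
transaction 23: 17747 + 810 = 18557
transaction 24: 18557 + 810 = 19367
transaction 25: 19367 + 810 = 20177
transaction 26: 20177 + 810 = 20987

737, 1547, 2357, 3167, 3977, 4787, 5597, 6407, 7217, 8027, 8837, 9647, 10457, 11267, 12077, 12887, 13697, 14507, 15317, 16127, 16937, 17747, 18557, 19367, 20177, 20987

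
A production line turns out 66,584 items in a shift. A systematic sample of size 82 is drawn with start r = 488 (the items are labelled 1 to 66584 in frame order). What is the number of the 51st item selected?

41088

k = 66584/82 = 812
51st selection = r + (51−1)·k = 488 + 50×812 = 488 + 40600 = 41088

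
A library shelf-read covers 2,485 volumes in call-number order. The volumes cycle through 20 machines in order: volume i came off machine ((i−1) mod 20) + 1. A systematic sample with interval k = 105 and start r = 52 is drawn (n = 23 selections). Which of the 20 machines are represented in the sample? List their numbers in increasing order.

Consecutive selections differ by k = 105, so their machine numbers differ by 105 mod 20 = 5.
gcd(105, 20) = 5, so the sample visits 20/5 = 4 distinct residues mod 20.
Start 52 is machine 12; the machines hit are 2, 7, 12, 17.

2, 7, 12, 17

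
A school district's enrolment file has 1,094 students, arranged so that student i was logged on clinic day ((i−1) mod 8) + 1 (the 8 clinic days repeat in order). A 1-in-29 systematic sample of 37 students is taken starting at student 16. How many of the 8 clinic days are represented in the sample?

8

Consecutive selections differ by k = 29, so their clinic day numbers differ by 29 mod 8 = 5.
gcd(29, 8) = 1, so the sample visits 8/1 = 8 distinct residues mod 8.
Start 16 is clinic day 8; the clinic days hit are 1, 2, 3, 4, 5, 6, 7, 8.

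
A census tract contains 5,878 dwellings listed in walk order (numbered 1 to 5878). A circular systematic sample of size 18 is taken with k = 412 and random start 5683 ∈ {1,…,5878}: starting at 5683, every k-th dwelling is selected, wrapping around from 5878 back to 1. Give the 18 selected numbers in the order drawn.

5683, 217, 629, 1041, 1453, 1865, 2277, 2689, 3101, 3513, 3925, 4337, 4749, 5161, 5573, 107, 519, 931

Selection 1: 5683
Selection 2: 5683 + 412 = 6095 → 6095 − 5878 = 217
Selection 3: 217 + 412 = 629
Selection 4: 629 + 412 = 1041
Selection 5: 1041 + 412 = 1453
Selection 6: 1453 + 412 = 1865
Selection 7: 1865 + 412 = 2277
Selection 8: 2277 + 412 = 2689
Selection 9: 2689 + 412 = 3101
Selection 10: 3101 + 412 = 3513
Selection 11: 3513 + 412 = 3925
Selection 12: 3925 + 412 = 4337
Selection 13: 4337 + 412 = 4749
Selection 14: 4749 + 412 = 5161
Selection 15: 5161 + 412 = 5573
Selection 16: 5573 + 412 = 5985 → 5985 − 5878 = 107
Selection 17: 107 + 412 = 519
Selection 18: 519 + 412 = 931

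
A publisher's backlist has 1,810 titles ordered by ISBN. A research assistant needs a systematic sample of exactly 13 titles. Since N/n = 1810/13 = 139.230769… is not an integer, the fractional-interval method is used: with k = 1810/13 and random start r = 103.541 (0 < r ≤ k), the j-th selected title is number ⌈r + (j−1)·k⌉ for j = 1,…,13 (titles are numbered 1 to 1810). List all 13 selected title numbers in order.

104, 243, 383, 522, 661, 800, 939, 1079, 1218, 1357, 1496, 1636, 1775

j=1: r + 0k = 103.541 → ⌈·⌉ = 104
j=2: r + 1k = 242.771769… → ⌈·⌉ = 243
j=3: r + 2k = 382.002538… → ⌈·⌉ = 383
j=4: r + 3k = 521.233307… → ⌈·⌉ = 522
j=5: r + 4k = 660.464076… → ⌈·⌉ = 661
j=6: r + 5k = 799.694846… → ⌈·⌉ = 800
j=7: r + 6k = 938.925615… → ⌈·⌉ = 939
j=8: r + 7k = 1078.156384… → ⌈·⌉ = 1079
j=9: r + 8k = 1217.387153… → ⌈·⌉ = 1218
j=10: r + 9k = 1356.617923… → ⌈·⌉ = 1357
j=11: r + 10k = 1495.848692… → ⌈·⌉ = 1496
j=12: r + 11k = 1635.079461… → ⌈·⌉ = 1636
j=13: r + 12k = 1774.310230… → ⌈·⌉ = 1775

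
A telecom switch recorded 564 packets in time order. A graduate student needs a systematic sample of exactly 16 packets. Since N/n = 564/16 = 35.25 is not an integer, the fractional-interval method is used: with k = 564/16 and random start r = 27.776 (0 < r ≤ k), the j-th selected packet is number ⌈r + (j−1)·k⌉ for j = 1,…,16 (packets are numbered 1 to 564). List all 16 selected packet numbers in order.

j=1: r + 0k = 27.776 → ⌈·⌉ = 28
j=2: r + 1k = 63.026 → ⌈·⌉ = 64
j=3: r + 2k = 98.276 → ⌈·⌉ = 99
j=4: r + 3k = 133.526 → ⌈·⌉ = 134
j=5: r + 4k = 168.776 → ⌈·⌉ = 169
j=6: r + 5k = 204.026 → ⌈·⌉ = 205
j=7: r + 6k = 239.276 → ⌈·⌉ = 240
j=8: r + 7k = 274.526 → ⌈·⌉ = 275
j=9: r + 8k = 309.776 → ⌈·⌉ = 310
j=10: r + 9k = 345.026 → ⌈·⌉ = 346
j=11: r + 10k = 380.276 → ⌈·⌉ = 381
j=12: r + 11k = 415.526 → ⌈·⌉ = 416
j=13: r + 12k = 450.776 → ⌈·⌉ = 451
j=14: r + 13k = 486.026 → ⌈·⌉ = 487
j=15: r + 14k = 521.276 → ⌈·⌉ = 522
j=16: r + 15k = 556.526 → ⌈·⌉ = 557

28, 64, 99, 134, 169, 205, 240, 275, 310, 346, 381, 416, 451, 487, 522, 557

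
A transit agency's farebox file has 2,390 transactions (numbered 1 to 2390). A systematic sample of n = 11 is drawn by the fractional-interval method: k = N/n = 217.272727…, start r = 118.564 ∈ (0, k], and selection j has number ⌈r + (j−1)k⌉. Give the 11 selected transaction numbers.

119, 336, 554, 771, 988, 1205, 1423, 1640, 1857, 2075, 2292

j=1: r + 0k = 118.564 → ⌈·⌉ = 119
j=2: r + 1k = 335.836727… → ⌈·⌉ = 336
j=3: r + 2k = 553.109454… → ⌈·⌉ = 554
j=4: r + 3k = 770.382181… → ⌈·⌉ = 771
j=5: r + 4k = 987.654909… → ⌈·⌉ = 988
j=6: r + 5k = 1204.927636… → ⌈·⌉ = 1205
j=7: r + 6k = 1422.200363… → ⌈·⌉ = 1423
j=8: r + 7k = 1639.473090… → ⌈·⌉ = 1640
j=9: r + 8k = 1856.745818… → ⌈·⌉ = 1857
j=10: r + 9k = 2074.018545… → ⌈·⌉ = 2075
j=11: r + 10k = 2291.291272… → ⌈·⌉ = 2292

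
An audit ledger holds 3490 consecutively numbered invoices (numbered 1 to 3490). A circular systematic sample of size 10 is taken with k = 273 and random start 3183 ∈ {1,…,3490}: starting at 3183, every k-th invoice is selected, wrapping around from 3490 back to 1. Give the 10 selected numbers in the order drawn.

3183, 3456, 239, 512, 785, 1058, 1331, 1604, 1877, 2150

Selection 1: 3183
Selection 2: 3183 + 273 = 3456
Selection 3: 3456 + 273 = 3729 → 3729 − 3490 = 239
Selection 4: 239 + 273 = 512
Selection 5: 512 + 273 = 785
Selection 6: 785 + 273 = 1058
Selection 7: 1058 + 273 = 1331
Selection 8: 1331 + 273 = 1604
Selection 9: 1604 + 273 = 1877
Selection 10: 1877 + 273 = 2150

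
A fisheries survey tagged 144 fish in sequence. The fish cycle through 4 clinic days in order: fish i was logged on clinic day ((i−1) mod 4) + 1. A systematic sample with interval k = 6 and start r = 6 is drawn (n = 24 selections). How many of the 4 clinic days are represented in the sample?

2

Consecutive selections differ by k = 6, so their clinic day numbers differ by 6 mod 4 = 2.
gcd(6, 4) = 2, so the sample visits 4/2 = 2 distinct residues mod 4.
Start 6 is clinic day 2; the clinic days hit are 2, 4.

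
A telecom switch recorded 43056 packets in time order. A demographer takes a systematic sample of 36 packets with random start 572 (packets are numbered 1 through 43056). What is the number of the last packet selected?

k = 43056/36 = 1196
36th selection = r + (36−1)·k = 572 + 35×1196 = 572 + 41860 = 42432

42432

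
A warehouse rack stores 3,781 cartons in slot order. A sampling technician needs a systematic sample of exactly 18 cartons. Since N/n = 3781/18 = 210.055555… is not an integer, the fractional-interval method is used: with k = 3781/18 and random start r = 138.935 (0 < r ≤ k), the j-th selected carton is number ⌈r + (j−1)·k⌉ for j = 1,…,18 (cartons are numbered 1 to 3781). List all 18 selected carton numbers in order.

139, 349, 560, 770, 980, 1190, 1400, 1610, 1820, 2030, 2240, 2450, 2660, 2870, 3080, 3290, 3500, 3710

j=1: r + 0k = 138.935 → ⌈·⌉ = 139
j=2: r + 1k = 348.990555… → ⌈·⌉ = 349
j=3: r + 2k = 559.046111… → ⌈·⌉ = 560
j=4: r + 3k = 769.101666… → ⌈·⌉ = 770
j=5: r + 4k = 979.157222… → ⌈·⌉ = 980
j=6: r + 5k = 1189.212777… → ⌈·⌉ = 1190
j=7: r + 6k = 1399.268333… → ⌈·⌉ = 1400
j=8: r + 7k = 1609.323888… → ⌈·⌉ = 1610
j=9: r + 8k = 1819.379444… → ⌈·⌉ = 1820
j=10: r + 9k = 2029.435 → ⌈·⌉ = 2030
j=11: r + 10k = 2239.490555… → ⌈·⌉ = 2240
j=12: r + 11k = 2449.546111… → ⌈·⌉ = 2450
j=13: r + 12k = 2659.601666… → ⌈·⌉ = 2660
j=14: r + 13k = 2869.657222… → ⌈·⌉ = 2870
j=15: r + 14k = 3079.712777… → ⌈·⌉ = 3080
j=16: r + 15k = 3289.768333… → ⌈·⌉ = 3290
j=17: r + 16k = 3499.823888… → ⌈·⌉ = 3500
j=18: r + 17k = 3709.879444… → ⌈·⌉ = 3710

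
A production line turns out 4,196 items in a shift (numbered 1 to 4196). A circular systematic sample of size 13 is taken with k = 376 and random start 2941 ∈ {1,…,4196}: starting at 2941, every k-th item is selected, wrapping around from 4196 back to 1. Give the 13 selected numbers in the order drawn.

2941, 3317, 3693, 4069, 249, 625, 1001, 1377, 1753, 2129, 2505, 2881, 3257

Selection 1: 2941
Selection 2: 2941 + 376 = 3317
Selection 3: 3317 + 376 = 3693
Selection 4: 3693 + 376 = 4069
Selection 5: 4069 + 376 = 4445 → 4445 − 4196 = 249
Selection 6: 249 + 376 = 625
Selection 7: 625 + 376 = 1001
Selection 8: 1001 + 376 = 1377
Selection 9: 1377 + 376 = 1753
Selection 10: 1753 + 376 = 2129
Selection 11: 2129 + 376 = 2505
Selection 12: 2505 + 376 = 2881
Selection 13: 2881 + 376 = 3257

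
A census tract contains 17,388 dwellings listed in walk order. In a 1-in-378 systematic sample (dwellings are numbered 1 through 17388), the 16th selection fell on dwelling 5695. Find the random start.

k = 378
r = 5695 − (16−1)×378 = 5695 − 5670 = 25

25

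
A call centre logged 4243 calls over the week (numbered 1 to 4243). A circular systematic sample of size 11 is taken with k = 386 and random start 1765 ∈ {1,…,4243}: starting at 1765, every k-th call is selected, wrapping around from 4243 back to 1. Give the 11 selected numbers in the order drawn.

1765, 2151, 2537, 2923, 3309, 3695, 4081, 224, 610, 996, 1382

Selection 1: 1765
Selection 2: 1765 + 386 = 2151
Selection 3: 2151 + 386 = 2537
Selection 4: 2537 + 386 = 2923
Selection 5: 2923 + 386 = 3309
Selection 6: 3309 + 386 = 3695
Selection 7: 3695 + 386 = 4081
Selection 8: 4081 + 386 = 4467 → 4467 − 4243 = 224
Selection 9: 224 + 386 = 610
Selection 10: 610 + 386 = 996
Selection 11: 996 + 386 = 1382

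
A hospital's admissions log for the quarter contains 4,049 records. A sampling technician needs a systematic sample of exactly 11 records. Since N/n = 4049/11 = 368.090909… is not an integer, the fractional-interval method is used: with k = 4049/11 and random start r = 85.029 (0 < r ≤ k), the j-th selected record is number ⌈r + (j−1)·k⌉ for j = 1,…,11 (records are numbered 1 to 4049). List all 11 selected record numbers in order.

86, 454, 822, 1190, 1558, 1926, 2294, 2662, 3030, 3398, 3766

j=1: r + 0k = 85.029 → ⌈·⌉ = 86
j=2: r + 1k = 453.119909… → ⌈·⌉ = 454
j=3: r + 2k = 821.210818… → ⌈·⌉ = 822
j=4: r + 3k = 1189.301727… → ⌈·⌉ = 1190
j=5: r + 4k = 1557.392636… → ⌈·⌉ = 1558
j=6: r + 5k = 1925.483545… → ⌈·⌉ = 1926
j=7: r + 6k = 2293.574454… → ⌈·⌉ = 2294
j=8: r + 7k = 2661.665363… → ⌈·⌉ = 2662
j=9: r + 8k = 3029.756272… → ⌈·⌉ = 3030
j=10: r + 9k = 3397.847181… → ⌈·⌉ = 3398
j=11: r + 10k = 3765.938090… → ⌈·⌉ = 3766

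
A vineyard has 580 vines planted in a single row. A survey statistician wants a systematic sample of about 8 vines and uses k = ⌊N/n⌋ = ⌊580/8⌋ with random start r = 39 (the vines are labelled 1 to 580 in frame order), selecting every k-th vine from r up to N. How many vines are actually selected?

k = ⌊580/8⌋ = 72
Achieved size = ⌊(580 − 39)/72⌋ + 1 = ⌊541/72⌋ + 1 = 7 + 1 = 8
(last selection: 39 + 7×72 = 543 ≤ 580; next would be 615 > 580)

8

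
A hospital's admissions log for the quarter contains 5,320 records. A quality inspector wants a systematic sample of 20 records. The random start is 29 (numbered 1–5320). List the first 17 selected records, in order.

k = N/n = 5320/20 = 266
record 1: 29
record 2: 29 + 266 = 295
record 3: 295 + 266 = 561
record 4: 561 + 266 = 827
record 5: 827 + 266 = 1093
record 6: 1093 + 266 = 1359
record 7: 1359 + 266 = 1625
record 8: 1625 + 266 = 1891
record 9: 1891 + 266 = 2157
record 10: 2157 + 266 = 2423
record 11: 2423 + 266 = 2689
record 12: 2689 + 266 = 2955
record 13: 2955 + 266 = 3221
record 14: 3221 + 266 = 3487
record 15: 3487 + 266 = 3753
record 16: 3753 + 266 = 4019
record 17: 4019 + 266 = 4285

29, 295, 561, 827, 1093, 1359, 1625, 1891, 2157, 2423, 2689, 2955, 3221, 3487, 3753, 4019, 4285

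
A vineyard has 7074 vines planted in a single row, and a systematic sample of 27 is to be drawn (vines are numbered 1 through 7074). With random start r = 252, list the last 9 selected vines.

4968, 5230, 5492, 5754, 6016, 6278, 6540, 6802, 7064

k = N/n = 7074/27 = 262
19th selection = 252 + 18×262 = 4968
20th: 4968 + 262 = 5230
21st: 5230 + 262 = 5492
22nd: 5492 + 262 = 5754
23rd: 5754 + 262 = 6016
24th: 6016 + 262 = 6278
25th: 6278 + 262 = 6540
26th: 6540 + 262 = 6802
27th: 6802 + 262 = 7064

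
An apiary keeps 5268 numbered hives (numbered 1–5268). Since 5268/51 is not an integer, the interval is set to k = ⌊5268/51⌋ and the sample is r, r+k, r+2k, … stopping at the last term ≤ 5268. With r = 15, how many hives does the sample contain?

52

k = ⌊5268/51⌋ = 103
Achieved size = ⌊(5268 − 15)/103⌋ + 1 = ⌊5253/103⌋ + 1 = 51 + 1 = 52
(last selection: 15 + 51×103 = 5268 ≤ 5268; next would be 5371 > 5268)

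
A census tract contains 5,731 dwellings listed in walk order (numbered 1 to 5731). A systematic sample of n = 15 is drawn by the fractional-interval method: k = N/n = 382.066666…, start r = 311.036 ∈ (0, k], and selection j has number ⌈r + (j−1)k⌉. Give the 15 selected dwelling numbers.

j=1: r + 0k = 311.036 → ⌈·⌉ = 312
j=2: r + 1k = 693.102666… → ⌈·⌉ = 694
j=3: r + 2k = 1075.169333… → ⌈·⌉ = 1076
j=4: r + 3k = 1457.236 → ⌈·⌉ = 1458
j=5: r + 4k = 1839.302666… → ⌈·⌉ = 1840
j=6: r + 5k = 2221.369333… → ⌈·⌉ = 2222
j=7: r + 6k = 2603.436 → ⌈·⌉ = 2604
j=8: r + 7k = 2985.502666… → ⌈·⌉ = 2986
j=9: r + 8k = 3367.569333… → ⌈·⌉ = 3368
j=10: r + 9k = 3749.636 → ⌈·⌉ = 3750
j=11: r + 10k = 4131.702666… → ⌈·⌉ = 4132
j=12: r + 11k = 4513.769333… → ⌈·⌉ = 4514
j=13: r + 12k = 4895.836 → ⌈·⌉ = 4896
j=14: r + 13k = 5277.902666… → ⌈·⌉ = 5278
j=15: r + 14k = 5659.969333… → ⌈·⌉ = 5660

312, 694, 1076, 1458, 1840, 2222, 2604, 2986, 3368, 3750, 4132, 4514, 4896, 5278, 5660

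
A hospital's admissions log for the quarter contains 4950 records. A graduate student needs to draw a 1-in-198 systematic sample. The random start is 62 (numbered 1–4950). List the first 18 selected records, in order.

62, 260, 458, 656, 854, 1052, 1250, 1448, 1646, 1844, 2042, 2240, 2438, 2636, 2834, 3032, 3230, 3428

record 1: 62
record 2: 62 + 198 = 260
record 3: 260 + 198 = 458
record 4: 458 + 198 = 656
record 5: 656 + 198 = 854
record 6: 854 + 198 = 1052
record 7: 1052 + 198 = 1250
record 8: 1250 + 198 = 1448
record 9: 1448 + 198 = 1646
record 10: 1646 + 198 = 1844
record 11: 1844 + 198 = 2042
record 12: 2042 + 198 = 2240
record 13: 2240 + 198 = 2438
record 14: 2438 + 198 = 2636
record 15: 2636 + 198 = 2834
record 16: 2834 + 198 = 3032
record 17: 3032 + 198 = 3230
record 18: 3230 + 198 = 3428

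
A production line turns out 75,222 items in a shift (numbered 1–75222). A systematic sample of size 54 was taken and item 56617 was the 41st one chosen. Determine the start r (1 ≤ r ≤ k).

897

k = 75222/54 = 1393
r = 56617 − (41−1)×1393 = 56617 − 55720 = 897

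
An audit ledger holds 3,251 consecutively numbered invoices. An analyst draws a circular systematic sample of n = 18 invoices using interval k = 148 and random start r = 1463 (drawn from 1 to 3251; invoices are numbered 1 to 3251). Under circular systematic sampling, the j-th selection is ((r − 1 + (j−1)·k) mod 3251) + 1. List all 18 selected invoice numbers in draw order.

Selection 1: 1463
Selection 2: 1463 + 148 = 1611
Selection 3: 1611 + 148 = 1759
Selection 4: 1759 + 148 = 1907
Selection 5: 1907 + 148 = 2055
Selection 6: 2055 + 148 = 2203
Selection 7: 2203 + 148 = 2351
Selection 8: 2351 + 148 = 2499
Selection 9: 2499 + 148 = 2647
Selection 10: 2647 + 148 = 2795
Selection 11: 2795 + 148 = 2943
Selection 12: 2943 + 148 = 3091
Selection 13: 3091 + 148 = 3239
Selection 14: 3239 + 148 = 3387 → 3387 − 3251 = 136
Selection 15: 136 + 148 = 284
Selection 16: 284 + 148 = 432
Selection 17: 432 + 148 = 580
Selection 18: 580 + 148 = 728

1463, 1611, 1759, 1907, 2055, 2203, 2351, 2499, 2647, 2795, 2943, 3091, 3239, 136, 284, 432, 580, 728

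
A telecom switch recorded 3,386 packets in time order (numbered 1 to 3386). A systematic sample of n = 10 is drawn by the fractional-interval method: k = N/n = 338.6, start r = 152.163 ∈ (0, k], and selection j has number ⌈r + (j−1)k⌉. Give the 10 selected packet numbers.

j=1: r + 0k = 152.163 → ⌈·⌉ = 153
j=2: r + 1k = 490.763 → ⌈·⌉ = 491
j=3: r + 2k = 829.363 → ⌈·⌉ = 830
j=4: r + 3k = 1167.963 → ⌈·⌉ = 1168
j=5: r + 4k = 1506.563 → ⌈·⌉ = 1507
j=6: r + 5k = 1845.163 → ⌈·⌉ = 1846
j=7: r + 6k = 2183.763 → ⌈·⌉ = 2184
j=8: r + 7k = 2522.363 → ⌈·⌉ = 2523
j=9: r + 8k = 2860.963 → ⌈·⌉ = 2861
j=10: r + 9k = 3199.563 → ⌈·⌉ = 3200

153, 491, 830, 1168, 1507, 1846, 2184, 2523, 2861, 3200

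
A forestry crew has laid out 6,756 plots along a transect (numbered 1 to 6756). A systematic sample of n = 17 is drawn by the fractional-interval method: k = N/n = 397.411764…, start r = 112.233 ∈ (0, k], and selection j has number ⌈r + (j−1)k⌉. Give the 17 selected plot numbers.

j=1: r + 0k = 112.233 → ⌈·⌉ = 113
j=2: r + 1k = 509.644764… → ⌈·⌉ = 510
j=3: r + 2k = 907.056529… → ⌈·⌉ = 908
j=4: r + 3k = 1304.468294… → ⌈·⌉ = 1305
j=5: r + 4k = 1701.880058… → ⌈·⌉ = 1702
j=6: r + 5k = 2099.291823… → ⌈·⌉ = 2100
j=7: r + 6k = 2496.703588… → ⌈·⌉ = 2497
j=8: r + 7k = 2894.115352… → ⌈·⌉ = 2895
j=9: r + 8k = 3291.527117… → ⌈·⌉ = 3292
j=10: r + 9k = 3688.938882… → ⌈·⌉ = 3689
j=11: r + 10k = 4086.350647… → ⌈·⌉ = 4087
j=12: r + 11k = 4483.762411… → ⌈·⌉ = 4484
j=13: r + 12k = 4881.174176… → ⌈·⌉ = 4882
j=14: r + 13k = 5278.585941… → ⌈·⌉ = 5279
j=15: r + 14k = 5675.997705… → ⌈·⌉ = 5676
j=16: r + 15k = 6073.409470… → ⌈·⌉ = 6074
j=17: r + 16k = 6470.821235… → ⌈·⌉ = 6471

113, 510, 908, 1305, 1702, 2100, 2497, 2895, 3292, 3689, 4087, 4484, 4882, 5279, 5676, 6074, 6471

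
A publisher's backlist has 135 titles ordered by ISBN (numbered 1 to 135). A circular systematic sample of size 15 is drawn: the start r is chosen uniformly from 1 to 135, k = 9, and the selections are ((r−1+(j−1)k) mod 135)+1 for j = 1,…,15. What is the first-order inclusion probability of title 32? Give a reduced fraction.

1/9

For each position j, as r ranges over 1…135 the j-th selection hits every title exactly once, so title 32 is selected for exactly 15 of the 135 starts.
Inclusion probability = 15/135 = 1/9.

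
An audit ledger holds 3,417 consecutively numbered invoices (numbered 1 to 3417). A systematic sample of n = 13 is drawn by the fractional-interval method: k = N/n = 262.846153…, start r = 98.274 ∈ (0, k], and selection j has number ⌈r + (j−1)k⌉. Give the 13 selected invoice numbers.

j=1: r + 0k = 98.274 → ⌈·⌉ = 99
j=2: r + 1k = 361.120153… → ⌈·⌉ = 362
j=3: r + 2k = 623.966307… → ⌈·⌉ = 624
j=4: r + 3k = 886.812461… → ⌈·⌉ = 887
j=5: r + 4k = 1149.658615… → ⌈·⌉ = 1150
j=6: r + 5k = 1412.504769… → ⌈·⌉ = 1413
j=7: r + 6k = 1675.350923… → ⌈·⌉ = 1676
j=8: r + 7k = 1938.197076… → ⌈·⌉ = 1939
j=9: r + 8k = 2201.043230… → ⌈·⌉ = 2202
j=10: r + 9k = 2463.889384… → ⌈·⌉ = 2464
j=11: r + 10k = 2726.735538… → ⌈·⌉ = 2727
j=12: r + 11k = 2989.581692… → ⌈·⌉ = 2990
j=13: r + 12k = 3252.427846… → ⌈·⌉ = 3253

99, 362, 624, 887, 1150, 1413, 1676, 1939, 2202, 2464, 2727, 2990, 3253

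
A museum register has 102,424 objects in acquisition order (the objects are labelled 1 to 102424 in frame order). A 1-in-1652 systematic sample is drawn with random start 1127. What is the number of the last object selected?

k = 1652
62nd selection = r + (62−1)·k = 1127 + 61×1652 = 1127 + 100772 = 101899

101899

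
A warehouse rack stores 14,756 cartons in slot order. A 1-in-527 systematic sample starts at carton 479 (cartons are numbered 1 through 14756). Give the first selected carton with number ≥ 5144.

k = 527
Steps past start: ⌈(5144 − 479)/527⌉ = ⌈4665/527⌉ = 9
Selected carton: 479 + 9×527 = 5222

5222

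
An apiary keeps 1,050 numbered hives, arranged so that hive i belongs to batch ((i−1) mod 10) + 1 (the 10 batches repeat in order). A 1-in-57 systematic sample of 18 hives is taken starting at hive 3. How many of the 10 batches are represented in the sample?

10

Consecutive selections differ by k = 57, so their batch numbers differ by 57 mod 10 = 7.
gcd(57, 10) = 1, so the sample visits 10/1 = 10 distinct residues mod 10.
Start 3 is batch 3; the batches hit are 1, 2, 3, 4, 5, 6, 7, 8, 9, 10.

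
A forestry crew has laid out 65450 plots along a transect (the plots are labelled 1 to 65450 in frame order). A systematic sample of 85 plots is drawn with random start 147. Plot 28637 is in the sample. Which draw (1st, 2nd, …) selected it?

k = 65450/85 = 770
position = (28637 − 147)/770 + 1 = 28490/770 + 1 = 37 + 1 = 38

38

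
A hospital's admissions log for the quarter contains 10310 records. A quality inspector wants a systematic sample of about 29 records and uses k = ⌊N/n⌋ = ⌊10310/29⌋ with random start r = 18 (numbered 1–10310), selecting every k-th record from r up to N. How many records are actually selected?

k = ⌊10310/29⌋ = 355
Achieved size = ⌊(10310 − 18)/355⌋ + 1 = ⌊10292/355⌋ + 1 = 28 + 1 = 29
(last selection: 18 + 28×355 = 9958 ≤ 10310; next would be 10313 > 10310)

29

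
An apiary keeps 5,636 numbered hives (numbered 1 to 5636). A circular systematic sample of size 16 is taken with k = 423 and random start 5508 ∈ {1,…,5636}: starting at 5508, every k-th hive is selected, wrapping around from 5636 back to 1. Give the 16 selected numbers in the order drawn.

Selection 1: 5508
Selection 2: 5508 + 423 = 5931 → 5931 − 5636 = 295
Selection 3: 295 + 423 = 718
Selection 4: 718 + 423 = 1141
Selection 5: 1141 + 423 = 1564
Selection 6: 1564 + 423 = 1987
Selection 7: 1987 + 423 = 2410
Selection 8: 2410 + 423 = 2833
Selection 9: 2833 + 423 = 3256
Selection 10: 3256 + 423 = 3679
Selection 11: 3679 + 423 = 4102
Selection 12: 4102 + 423 = 4525
Selection 13: 4525 + 423 = 4948
Selection 14: 4948 + 423 = 5371
Selection 15: 5371 + 423 = 5794 → 5794 − 5636 = 158
Selection 16: 158 + 423 = 581

5508, 295, 718, 1141, 1564, 1987, 2410, 2833, 3256, 3679, 4102, 4525, 4948, 5371, 158, 581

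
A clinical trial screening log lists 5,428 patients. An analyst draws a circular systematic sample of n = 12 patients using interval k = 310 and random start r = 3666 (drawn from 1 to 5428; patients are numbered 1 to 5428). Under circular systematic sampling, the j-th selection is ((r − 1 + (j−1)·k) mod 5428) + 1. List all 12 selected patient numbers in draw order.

3666, 3976, 4286, 4596, 4906, 5216, 98, 408, 718, 1028, 1338, 1648

Selection 1: 3666
Selection 2: 3666 + 310 = 3976
Selection 3: 3976 + 310 = 4286
Selection 4: 4286 + 310 = 4596
Selection 5: 4596 + 310 = 4906
Selection 6: 4906 + 310 = 5216
Selection 7: 5216 + 310 = 5526 → 5526 − 5428 = 98
Selection 8: 98 + 310 = 408
Selection 9: 408 + 310 = 718
Selection 10: 718 + 310 = 1028
Selection 11: 1028 + 310 = 1338
Selection 12: 1338 + 310 = 1648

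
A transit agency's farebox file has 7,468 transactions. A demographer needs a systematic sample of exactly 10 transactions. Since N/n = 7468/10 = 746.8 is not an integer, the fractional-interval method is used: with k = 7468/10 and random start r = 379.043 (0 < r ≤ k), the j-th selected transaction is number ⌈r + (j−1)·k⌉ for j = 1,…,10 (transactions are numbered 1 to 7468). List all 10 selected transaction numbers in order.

380, 1126, 1873, 2620, 3367, 4114, 4860, 5607, 6354, 7101

j=1: r + 0k = 379.043 → ⌈·⌉ = 380
j=2: r + 1k = 1125.843 → ⌈·⌉ = 1126
j=3: r + 2k = 1872.643 → ⌈·⌉ = 1873
j=4: r + 3k = 2619.443 → ⌈·⌉ = 2620
j=5: r + 4k = 3366.243 → ⌈·⌉ = 3367
j=6: r + 5k = 4113.043 → ⌈·⌉ = 4114
j=7: r + 6k = 4859.843 → ⌈·⌉ = 4860
j=8: r + 7k = 5606.643 → ⌈·⌉ = 5607
j=9: r + 8k = 6353.443 → ⌈·⌉ = 6354
j=10: r + 9k = 7100.243 → ⌈·⌉ = 7101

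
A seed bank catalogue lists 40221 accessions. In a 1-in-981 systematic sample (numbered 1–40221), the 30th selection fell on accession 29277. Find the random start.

828

k = 981
r = 29277 − (30−1)×981 = 29277 − 28449 = 828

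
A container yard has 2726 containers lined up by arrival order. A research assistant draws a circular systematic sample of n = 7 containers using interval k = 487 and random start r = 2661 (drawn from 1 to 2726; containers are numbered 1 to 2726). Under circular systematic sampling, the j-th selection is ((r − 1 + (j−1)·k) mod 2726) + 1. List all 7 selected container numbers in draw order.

Selection 1: 2661
Selection 2: 2661 + 487 = 3148 → 3148 − 2726 = 422
Selection 3: 422 + 487 = 909
Selection 4: 909 + 487 = 1396
Selection 5: 1396 + 487 = 1883
Selection 6: 1883 + 487 = 2370
Selection 7: 2370 + 487 = 2857 → 2857 − 2726 = 131

2661, 422, 909, 1396, 1883, 2370, 131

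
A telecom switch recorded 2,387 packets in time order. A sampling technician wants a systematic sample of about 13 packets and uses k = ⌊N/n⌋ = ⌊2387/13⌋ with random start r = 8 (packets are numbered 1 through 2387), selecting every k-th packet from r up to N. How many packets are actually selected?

k = ⌊2387/13⌋ = 183
Achieved size = ⌊(2387 − 8)/183⌋ + 1 = ⌊2379/183⌋ + 1 = 13 + 1 = 14
(last selection: 8 + 13×183 = 2387 ≤ 2387; next would be 2570 > 2387)

14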